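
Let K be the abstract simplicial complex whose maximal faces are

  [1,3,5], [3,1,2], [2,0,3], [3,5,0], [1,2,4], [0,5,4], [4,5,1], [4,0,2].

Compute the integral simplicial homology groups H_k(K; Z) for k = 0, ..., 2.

H_0 = Z,  H_1 = 0,  H_2 = Z.

Take the total order 0 < 1 < 2 < 3 < 4 < 5 on the vertex set. Then K (dimension 2) consists of the simplices:

  0-simplices (6): [0], [1], [2], [3], [4], [5]
  1-simplices (12): [0,2], [0,3], [0,4], [0,5], [1,2], [1,3], [1,4], [1,5], [2,3], [2,4], [3,5], [4,5]
  2-simplices (8): [0,2,3], [0,2,4], [0,3,5], [0,4,5], [1,2,3], [1,2,4], [1,3,5], [1,4,5]

so the chain groups are C_0 ≅ Z^6, C_1 ≅ Z^12, C_2 ≅ Z^8.

The boundary map ∂_1: C_1 → C_0 sends each edge [p,q] (with p < q) to q − p.
The resulting 6×12 matrix has rank 5, and its Smith normal form has invariant factors (1,1,1,1,1).

The boundary map ∂_2: C_2 → C_1 acts by ∂[p,q,r] = [q,r] − [p,r] + [p,q]. For instance
  ∂[1,4,5] = [4,5] − [1,5] + [1,4],
  ∂[1,2,3] = [2,3] − [1,3] + [1,2].
The 12×8 boundary matrix has rank 7 and Smith normal form diag(1,1,1,1,1,1,1).

Now H_k = ker ∂_k / im ∂_{k+1}, so:

  H_0: rank C_0 − rank ∂_1 = 6 − 5 = 1, and the invariant factors of ∂_1 are all 1, so H_0 = Z.
  H_1: rank ker ∂_1 − rank ∂_2 = (12 − 5) − 7 = 0, and the invariant factors of ∂_2 are all 1, so H_1 = 0.
  H_2: rank ker ∂_2 − rank ∂_3 = (8 − 7) − 0 = 1, and there is no ∂_3, so H_2 = Z.

As a check, the Euler characteristic is 6 − 12 + 8 = 2, which agrees with 1 − 0 + 1 = 2.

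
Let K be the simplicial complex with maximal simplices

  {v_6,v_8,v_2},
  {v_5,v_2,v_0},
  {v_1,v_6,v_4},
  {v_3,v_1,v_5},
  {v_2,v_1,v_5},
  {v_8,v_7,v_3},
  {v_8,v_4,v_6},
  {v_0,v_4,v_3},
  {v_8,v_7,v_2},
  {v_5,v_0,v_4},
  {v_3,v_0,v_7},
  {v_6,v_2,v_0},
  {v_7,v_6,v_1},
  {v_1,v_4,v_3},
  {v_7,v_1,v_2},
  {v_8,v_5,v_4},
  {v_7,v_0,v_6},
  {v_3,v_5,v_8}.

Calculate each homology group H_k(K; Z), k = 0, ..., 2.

We work with the vertex ordering v_0 < v_1 < v_2 < v_3 < v_4 < v_5 < v_6 < v_7 < v_8. The simplices of K, each written with vertices in increasing order, are:

  0-simplices (9): [v_0], [v_1], [v_2], [v_3], [v_4], [v_5], [v_6], [v_7], [v_8]
  1-simplices (27): (27 of them)
  2-simplices (18): (18 of them)

so the chain groups are C_0 ≅ Z^9, C_1 ≅ Z^27, C_2 ≅ Z^18.

∂_1: C_1 → C_0 sends each edge [p,q] (with p < q) to q − p.
The resulting 9×27 matrix has rank 8, and its Smith normal form has invariant factors (1,1,1,1,1,1,1,1).

The boundary map ∂_2: C_2 → C_1 sends each 2-simplex [p,q,r] to [q,r] − [p,r] + [p,q]. For instance
  ∂[v_1,v_4,v_6] = [v_4,v_6] − [v_1,v_6] + [v_1,v_4],
  ∂[v_1,v_2,v_5] = [v_2,v_5] − [v_1,v_5] + [v_1,v_2].
The 27×18 boundary matrix has rank 18 and Smith normal form diag(1,1,1,1,1,1,1,1,1,1,1,1,1,1,1,1,1,2).

Reading off H_k = ker ∂_k / im ∂_{k+1}:

  H_0: rank C_0 − rank ∂_1 = 9 − 8 = 1, and the invariant factors of ∂_1 are all 1, so H_0 = Z.
  H_1: rank ker ∂_1 − rank ∂_2 = (27 − 8) − 18 = 1, and ∂_2 has invariant factor 2 > 1, so H_1 = Z ⊕ Z/2Z.
  H_2: rank ker ∂_2 − rank ∂_3 = (18 − 18) − 0 = 0, and there is no ∂_3, so H_2 = 0.

H_0 ≅ Z,  H_1 ≅ Z ⊕ Z/2Z,  H_2 = 0.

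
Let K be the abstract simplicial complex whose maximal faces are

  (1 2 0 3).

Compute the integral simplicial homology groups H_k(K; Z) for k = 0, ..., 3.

H_0 ≅ Z,  H_1 = 0,  H_2 = 0,  H_3 = 0.

Take the total order 0 < 1 < 2 < 3 on the vertex set. Then K (dimension 3) consists of the simplices:

  0-simplices (4): [0], [1], [2], [3]
  1-simplices (6): [0,1], [0,2], [0,3], [1,2], [1,3], [2,3]
  2-simplices (4): [0,1,2], [0,1,3], [0,2,3], [1,2,3]
  3-simplices (1): [0,1,2,3]

giving chain groups C_0 ≅ Z^4, C_1 ≅ Z^6, C_2 ≅ Z^4, C_3 ≅ Z^1.

The boundary map ∂_1: C_1 → C_0 is given by ∂[p,q] = [q] − [p]. For instance
  ∂[1,2] = [2] − [1].
As a 4×6 matrix over Z this has rank 3, with invariant factors (1,1,1).

Boundary ∂_2: C_2 → C_1 acts by ∂[p,q,r] = [q,r] − [p,r] + [p,q]. For instance
  ∂[1,2,3] = [2,3] − [1,3] + [1,2],
  ∂[0,1,3] = [1,3] − [0,3] + [0,1].
The resulting 6×4 matrix has rank 3, and its Smith normal form has invariant factors (1,1,1).

Boundary ∂_3: C_3 → C_2 sends each 3-simplex σ to the alternating sum Σ_i (−1)^i (σ with its i-th vertex removed). For instance
  ∂[0,1,2,3] = [1,2,3] − [0,2,3] + [0,1,3] − [0,1,2].
As a 4×1 matrix over Z this has rank 1, with invariant factors (1).

Reading off H_k = ker ∂_k / im ∂_{k+1}:

  H_0: rank C_0 − rank ∂_1 = 4 − 3 = 1, and the invariant factors of ∂_1 are all 1, so H_0 ≅ Z.
  H_1: rank ker ∂_1 − rank ∂_2 = (6 − 3) − 3 = 0, and the invariant factors of ∂_2 are all 1, so H_1 ≅ 0.
  H_2: rank ker ∂_2 − rank ∂_3 = (4 − 3) − 1 = 0, and the invariant factors of ∂_3 are all 1, so H_2 ≅ 0.
  H_3: rank ker ∂_3 − rank ∂_4 = (1 − 1) − 0 = 0, and there is no ∂_4, so H_3 ≅ 0.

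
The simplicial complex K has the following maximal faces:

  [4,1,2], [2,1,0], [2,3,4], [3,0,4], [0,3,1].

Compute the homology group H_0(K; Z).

H_0 ≅ Z.

We work with the vertex ordering 0 < 1 < 2 < 3 < 4. The simplices of K, each written with vertices in increasing order, are:

  0-simplices (5): [0], [1], [2], [3], [4]
  1-simplices (10): [0,1], [0,2], [0,3], [0,4], [1,2], [1,3], [1,4], [2,3], [2,4], [3,4]
  2-simplices (5): [0,1,2], [0,1,3], [0,3,4], [1,2,4], [2,3,4]

Hence C_0 ≅ Z^5, C_1 ≅ Z^10, C_2 ≅ Z^5.

Boundary ∂_1: C_1 → C_0 sends each edge [p,q] (with p < q) to q − p.
The 5×10 boundary matrix has rank 4 and Smith normal form diag(1,1,1,1).

The boundary map ∂_2: C_2 → C_1 sends each 2-simplex [p,q,r] to [q,r] − [p,r] + [p,q]. For instance
  ∂[0,1,2] = [1,2] − [0,2] + [0,1],
  ∂[0,3,4] = [3,4] − [0,4] + [0,3].
The 10×5 boundary matrix has rank 5 and Smith normal form diag(1,1,1,1,1).

Reading off H_k = ker ∂_k / im ∂_{k+1}:

  H_0: rank C_0 − rank ∂_1 = 5 − 4 = 1, and the invariant factors of ∂_1 are all 1, so H_0 = Z.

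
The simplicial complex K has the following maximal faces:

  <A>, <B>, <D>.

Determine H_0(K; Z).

H_0 ≅ Z^3.

We work with the vertex ordering A < B < D. The simplices of K, each written with vertices in increasing order, are:

  0-simplices (3): A, B, D

Hence C_0 ≅ Z^3.

From H_k ≅ ker(∂_k) / im(∂_{k+1}) we obtain:

  H_0: rank C_0 − rank ∂_1 = 3 − 0 = 3, and there is no ∂_1, so H_0 ≅ Z^3.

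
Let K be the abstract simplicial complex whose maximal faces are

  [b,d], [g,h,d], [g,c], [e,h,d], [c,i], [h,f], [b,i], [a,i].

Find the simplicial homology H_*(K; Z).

H_0 = Z,  H_1 = Z,  H_2 = 0.

Order the vertices as a < b < c < d < e < f < g < h < i. Listing each simplex with vertices in this order, K has dimension 2 with simplices:

  0-simplices (9): a, b, c, d, e, f, g, h, i
  1-simplices (11): ai, bd, bi, cg, ci, de, dg, dh, eh, fh, gh
  2-simplices (2): deh, dgh

so the chain groups are C_0 ≅ Z^9, C_1 ≅ Z^11, C_2 ≅ Z^2.

∂_1: C_1 → C_0 maps an edge to its endpoints' difference, ∂[p,q] = q − p. For instance
  ∂cg = g − c.
The resulting 9×11 matrix has rank 8, and its Smith normal form has invariant factors (1,1,1,1,1,1,1,1).

The boundary map ∂_2: C_2 → C_1 sends each 2-simplex [p,q,r] to [q,r] − [p,r] + [p,q]. For instance
  ∂dgh = gh − dh + dg,
  ∂deh = eh − dh + de.
The 11×2 boundary matrix has rank 2 and Smith normal form diag(1,1).

Reading off H_k = ker ∂_k / im ∂_{k+1}:

  H_0: rank C_0 − rank ∂_1 = 9 − 8 = 1, and the invariant factors of ∂_1 are all 1, so H_0 = Z.
  H_1: rank ker ∂_1 − rank ∂_2 = (11 − 8) − 2 = 1, and the invariant factors of ∂_2 are all 1, so H_1 = Z.
  H_2: rank ker ∂_2 − rank ∂_3 = (2 − 2) − 0 = 0, and there is no ∂_3, so H_2 = 0.

As a check, the Euler characteristic is 9 − 11 + 2 = 0, which agrees with 1 − 1 + 0 = 0.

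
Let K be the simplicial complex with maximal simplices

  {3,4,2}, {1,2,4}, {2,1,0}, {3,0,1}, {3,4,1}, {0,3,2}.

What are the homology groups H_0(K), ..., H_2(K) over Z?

H_0 ≅ Z,  H_1 = 0,  H_2 ≅ Z.

Fix the vertex order 0 < 1 < 2 < 3 < 4 and write every simplex with vertices in increasing order. Then dim K = 2 and the simplices of K are:

  0-simplices (5): [0], [1], [2], [3], [4]
  1-simplices (9): [0,1], [0,2], [0,3], [1,2], [1,3], [1,4], [2,3], [2,4], [3,4]
  2-simplices (6): [0,1,2], [0,1,3], [0,2,3], [1,2,4], [1,3,4], [2,3,4]

Hence C_0 ≅ Z^5, C_1 ≅ Z^9, C_2 ≅ Z^6.

Boundary ∂_1: C_1 → C_0 maps an edge to its endpoints' difference, ∂[p,q] = q − p.
As a 5×9 matrix over Z this has rank 4, with invariant factors (1,1,1,1).

Boundary ∂_2: C_2 → C_1 sends each 2-simplex [p,q,r] to [q,r] − [p,r] + [p,q]. For instance
  ∂[2,3,4] = [3,4] − [2,4] + [2,3],
  ∂[0,1,2] = [1,2] − [0,2] + [0,1].
This gives a 9×6 integer matrix of rank 5; reducing to Smith normal form yields diagonal entries (1,1,1,1,1).

From H_k ≅ ker(∂_k) / im(∂_{k+1}) we obtain:

  H_0: rank C_0 − rank ∂_1 = 5 − 4 = 1, and the invariant factors of ∂_1 are all 1, so H_0 ≅ Z.
  H_1: rank ker ∂_1 − rank ∂_2 = (9 − 4) − 5 = 0, and the invariant factors of ∂_2 are all 1, so H_1 ≅ 0.
  H_2: rank ker ∂_2 − rank ∂_3 = (6 − 5) − 0 = 1, and there is no ∂_3, so H_2 ≅ Z.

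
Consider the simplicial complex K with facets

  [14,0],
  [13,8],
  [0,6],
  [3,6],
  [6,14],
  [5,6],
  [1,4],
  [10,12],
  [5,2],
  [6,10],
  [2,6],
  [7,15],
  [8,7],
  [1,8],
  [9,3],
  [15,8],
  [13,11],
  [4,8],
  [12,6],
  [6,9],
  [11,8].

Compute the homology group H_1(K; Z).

Fix the vertex order 0 < 1 < 2 < 3 < 4 < 5 < 6 < 7 < 8 < 9 < 10 < 11 < 12 < 13 < 14 < 15 and write every simplex with vertices in increasing order. Then dim K = 1 and the simplices of K are:

  0-simplices (16): [0], [1], [2], [3], [4], [5], [6], [7], [8], [9], [10], [11], [12], [13], [14], [15]
  1-simplices (21): [0,6], [0,14], [1,4], [1,8], [2,5], [2,6], [3,6], [3,9], [4,8], [5,6], [6,9], [6,10], [6,12], [6,14], [7,8], [7,15], [8,11], [8,13], [8,15], [10,12], [11,13]

Hence C_0 ≅ Z^16, C_1 ≅ Z^21.

The boundary map ∂_1: C_1 → C_0 sends each edge [p,q] (with p < q) to q − p. For instance
  ∂[7,15] = [15] − [7].
As a 16×21 matrix over Z this has rank 14, with invariant factors (1,1,1,1,1,1,1,1,1,1,1,1,1,1).

Now H_k = ker ∂_k / im ∂_{k+1}, so:

  H_1: rank ker ∂_1 − rank ∂_2 = (21 − 14) − 0 = 7, and there is no ∂_2, so H_1 = Z^7.

H_1 = Z^7.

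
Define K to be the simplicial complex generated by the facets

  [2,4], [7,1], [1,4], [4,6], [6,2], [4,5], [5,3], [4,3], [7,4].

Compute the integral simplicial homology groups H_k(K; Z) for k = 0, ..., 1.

H_0 ≅ Z,  H_1 ≅ Z^3.

Fix the vertex order 1 < 2 < 3 < 4 < 5 < 6 < 7 and write every simplex with vertices in increasing order. Then dim K = 1 and the simplices of K are:

  0-simplices (7): [1], [2], [3], [4], [5], [6], [7]
  1-simplices (9): [1,4], [1,7], [2,4], [2,6], [3,4], [3,5], [4,5], [4,6], [4,7]

Hence C_0 ≅ Z^7, C_1 ≅ Z^9.

∂_1: C_1 → C_0 sends each edge [p,q] (with p < q) to q − p.
This gives a 7×9 integer matrix of rank 6; reducing to Smith normal form yields diagonal entries (1,1,1,1,1,1).

Reading off H_k = ker ∂_k / im ∂_{k+1}:

  H_0: rank C_0 − rank ∂_1 = 7 − 6 = 1, and the invariant factors of ∂_1 are all 1, so H_0 ≅ Z.
  H_1: rank ker ∂_1 − rank ∂_2 = (9 − 6) − 0 = 3, and there is no ∂_2, so H_1 ≅ Z^3.

(K is a triangulation of a wedge of 3 circles.)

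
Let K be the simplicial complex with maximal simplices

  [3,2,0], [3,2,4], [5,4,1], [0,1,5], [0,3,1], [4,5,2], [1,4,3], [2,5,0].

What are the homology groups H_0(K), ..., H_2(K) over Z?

We work with the vertex ordering 0 < 1 < 2 < 3 < 4 < 5. The simplices of K, each written with vertices in increasing order, are:

  0-simplices (6): [0], [1], [2], [3], [4], [5]
  1-simplices (12): [0,1], [0,2], [0,3], [0,5], [1,3], [1,4], [1,5], [2,3], [2,4], [2,5], [3,4], [4,5]
  2-simplices (8): [0,1,3], [0,1,5], [0,2,3], [0,2,5], [1,3,4], [1,4,5], [2,3,4], [2,4,5]

giving chain groups C_0 ≅ Z^6, C_1 ≅ Z^12, C_2 ≅ Z^8.

The boundary map ∂_1: C_1 → C_0 maps an edge to its endpoints' difference, ∂[p,q] = q − p. For instance
  ∂[0,5] = [5] − [0].
The 6×12 boundary matrix has rank 5 and Smith normal form diag(1,1,1,1,1).

Boundary ∂_2: C_2 → C_1 maps a triangle to the signed sum of its edges. For instance
  ∂[0,1,5] = [1,5] − [0,5] + [0,1],
  ∂[0,2,3] = [2,3] − [0,3] + [0,2].
This gives a 12×8 integer matrix of rank 7; reducing to Smith normal form yields diagonal entries (1,1,1,1,1,1,1).

Now H_k = ker ∂_k / im ∂_{k+1}, so:

  H_0: rank C_0 − rank ∂_1 = 6 − 5 = 1, and the invariant factors of ∂_1 are all 1, so H_0 ≅ Z.
  H_1: rank ker ∂_1 − rank ∂_2 = (12 − 5) − 7 = 0, and the invariant factors of ∂_2 are all 1, so H_1 ≅ 0.
  H_2: rank ker ∂_2 − rank ∂_3 = (8 − 7) − 0 = 1, and there is no ∂_3, so H_2 ≅ Z.

(K is a triangulation of the 2-sphere S^2.)

H_0 ≅ Z,  H_1 = 0,  H_2 ≅ Z.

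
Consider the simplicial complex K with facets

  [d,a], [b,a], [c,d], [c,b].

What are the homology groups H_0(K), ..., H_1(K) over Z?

H_0 = Z,  H_1 = Z.

Take the total order a < b < c < d on the vertex set. Then K (dimension 1) consists of the simplices:

  0-simplices (4): a, b, c, d
  1-simplices (4): ab, ad, bc, cd

Hence C_0 ≅ Z^4, C_1 ≅ Z^4.

∂_1: C_1 → C_0 maps an edge to its endpoints' difference, ∂[p,q] = q − p.
This gives a 4×4 integer matrix of rank 3; reducing to Smith normal form yields diagonal entries (1,1,1).

From H_k ≅ ker(∂_k) / im(∂_{k+1}) we obtain:

  H_0: rank C_0 − rank ∂_1 = 4 − 3 = 1, and the invariant factors of ∂_1 are all 1, so H_0 = Z.
  H_1: rank ker ∂_1 − rank ∂_2 = (4 − 3) − 0 = 1, and there is no ∂_2, so H_1 = Z.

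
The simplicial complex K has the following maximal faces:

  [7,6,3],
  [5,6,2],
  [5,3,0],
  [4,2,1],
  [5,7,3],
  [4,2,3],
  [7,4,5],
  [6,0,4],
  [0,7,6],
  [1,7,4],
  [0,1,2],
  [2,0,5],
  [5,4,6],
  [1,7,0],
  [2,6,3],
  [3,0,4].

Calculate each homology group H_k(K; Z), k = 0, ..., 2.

H_0 = Z,  H_1 = Z^2,  H_2 = Z.

Fix the vertex order 0 < 1 < 2 < 3 < 4 < 5 < 6 < 7 and write every simplex with vertices in increasing order. Then dim K = 2 and the simplices of K are:

  0-simplices (8): [0], [1], [2], [3], [4], [5], [6], [7]
  1-simplices (24): (24 of them)
  2-simplices (16): [0,1,2], [0,1,7], [0,2,5], [0,3,4], [0,3,5], [0,4,6], [0,6,7], [1,2,4], [1,4,7], [2,3,4], [2,3,6], [2,5,6], [3,5,7], [3,6,7], [4,5,6], [4,5,7]

giving chain groups C_0 ≅ Z^8, C_1 ≅ Z^24, C_2 ≅ Z^16.

Boundary ∂_1: C_1 → C_0 is given by ∂[p,q] = [q] − [p].
As a 8×24 matrix over Z this has rank 7, with invariant factors (1,1,1,1,1,1,1).

Boundary ∂_2: C_2 → C_1 maps a triangle to the signed sum of its edges. For instance
  ∂[2,5,6] = [5,6] − [2,6] + [2,5],
  ∂[0,3,5] = [3,5] − [0,5] + [0,3].
As a 24×16 matrix over Z this has rank 15, with invariant factors (1,1,1,1,1,1,1,1,1,1,1,1,1,1,1).

Now H_k = ker ∂_k / im ∂_{k+1}, so:

  H_0: rank C_0 − rank ∂_1 = 8 − 7 = 1, and the invariant factors of ∂_1 are all 1, so H_0 = Z.
  H_1: rank ker ∂_1 − rank ∂_2 = (24 − 7) − 15 = 2, and the invariant factors of ∂_2 are all 1, so H_1 = Z^2.
  H_2: rank ker ∂_2 − rank ∂_3 = (16 − 15) − 0 = 1, and there is no ∂_3, so H_2 = Z.

As a check, the Euler characteristic is 8 − 24 + 16 = 0, which agrees with 1 − 2 + 1 = 0.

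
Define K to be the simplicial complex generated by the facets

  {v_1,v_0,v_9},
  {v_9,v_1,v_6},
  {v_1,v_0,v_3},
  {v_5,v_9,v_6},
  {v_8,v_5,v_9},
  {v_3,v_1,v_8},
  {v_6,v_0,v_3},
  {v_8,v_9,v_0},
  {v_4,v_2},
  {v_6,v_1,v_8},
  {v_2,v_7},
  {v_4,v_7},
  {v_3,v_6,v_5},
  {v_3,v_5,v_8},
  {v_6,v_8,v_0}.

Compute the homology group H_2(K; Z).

Order the vertices as v_0 < v_1 < v_2 < v_3 < v_4 < v_5 < v_6 < v_7 < v_8 < v_9. Listing each simplex with vertices in this order, K has dimension 2 with simplices:

  0-simplices (10): [v_0], [v_1], [v_2], [v_3], [v_4], [v_5], [v_6], [v_7], [v_8], [v_9]
  1-simplices (21): (21 of them)
  2-simplices (12): (12 of them)

so the chain groups are C_0 ≅ Z^10, C_1 ≅ Z^21, C_2 ≅ Z^12.

The boundary map ∂_1: C_1 → C_0 is given by ∂[p,q] = [q] − [p]. For instance
  ∂[v_1,v_9] = [v_9] − [v_1].
The resulting 10×21 matrix has rank 8, and its Smith normal form has invariant factors (1,1,1,1,1,1,1,1).

∂_2: C_2 → C_1 maps a triangle to the signed sum of its edges. For instance
  ∂[v_5,v_6,v_9] = [v_6,v_9] − [v_5,v_9] + [v_5,v_6],
  ∂[v_0,v_1,v_9] = [v_1,v_9] − [v_0,v_9] + [v_0,v_1].
The resulting 21×12 matrix has rank 12, and its Smith normal form has invariant factors (1,1,1,1,1,1,1,1,1,1,1,2).

Now H_k = ker ∂_k / im ∂_{k+1}, so:

  H_2: rank ker ∂_2 − rank ∂_3 = (12 − 12) − 0 = 0, and there is no ∂_3, so H_2 = 0.

H_2 ≅ 0.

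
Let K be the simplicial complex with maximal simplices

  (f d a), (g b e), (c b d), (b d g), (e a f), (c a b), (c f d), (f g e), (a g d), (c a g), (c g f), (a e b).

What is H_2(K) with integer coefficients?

H_2 ≅ 0.

Fix the vertex order a < b < c < d < e < f < g and write every simplex with vertices in increasing order. Then dim K = 2 and the simplices of K are:

  0-simplices (7): a, b, c, d, e, f, g
  1-simplices (18): ab, ac, ad, ae, af, ag, bc, bd, be, bg, cd, cf, cg, df, dg, ef, eg, fg
  2-simplices (12): abc, abe, acg, adf, adg, aef, bcd, bdg, beg, cdf, cfg, efg

so the chain groups are C_0 ≅ Z^7, C_1 ≅ Z^18, C_2 ≅ Z^12.

∂_1: C_1 → C_0 maps an edge to its endpoints' difference, ∂[p,q] = q − p.
The 7×18 boundary matrix has rank 6 and Smith normal form diag(1,1,1,1,1,1).

The boundary map ∂_2: C_2 → C_1 acts by ∂[p,q,r] = [q,r] − [p,r] + [p,q]. For instance
  ∂adf = df − af + ad,
  ∂abc = bc − ac + ab.
The resulting 18×12 matrix has rank 12, and its Smith normal form has invariant factors (1,1,1,1,1,1,1,1,1,1,1,2).

Reading off H_k = ker ∂_k / im ∂_{k+1}:

  H_2: rank ker ∂_2 − rank ∂_3 = (12 − 12) − 0 = 0, and there is no ∂_3, so H_2 ≅ 0.

(K is a triangulation of the real projective plane RP^2.)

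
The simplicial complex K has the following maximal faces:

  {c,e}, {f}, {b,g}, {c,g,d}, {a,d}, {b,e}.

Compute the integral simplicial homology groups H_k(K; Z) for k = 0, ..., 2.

H_0 ≅ Z^2,  H_1 ≅ Z,  H_2 = 0.

K has 7 vertices, 7 edges, 1 triangle.
rank ∂_0 = 0, rank ∂_1 = 5 ⇒ b_0 = 7 − 0 − 5 = 2; all invariant factors of ∂_1 are 1 so no torsion. So H_0 = Z^2.
rank ∂_1 = 5, rank ∂_2 = 1 ⇒ b_1 = 7 − 5 − 1 = 1; all invariant factors of ∂_2 are 1 so no torsion. So H_1 = Z.
rank ∂_2 = 1, rank ∂_3 = 0 ⇒ b_2 = 1 − 1 − 0 = 0. So H_2 = 0.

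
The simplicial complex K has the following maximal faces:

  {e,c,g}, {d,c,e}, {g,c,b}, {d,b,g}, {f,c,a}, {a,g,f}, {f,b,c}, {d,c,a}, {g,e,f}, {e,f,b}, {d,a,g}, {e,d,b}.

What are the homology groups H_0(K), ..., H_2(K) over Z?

Order the vertices as a < b < c < d < e < f < g. Listing each simplex with vertices in this order, K has dimension 2 with simplices:

  0-simplices (7): a, b, c, d, e, f, g
  1-simplices (18): ac, ad, af, ag, bc, bd, be, bf, bg, cd, ce, cf, cg, de, dg, ef, eg, fg
  2-simplices (12): acd, acf, adg, afg, bcf, bcg, bde, bdg, bef, cde, ceg, efg

Hence C_0 ≅ Z^7, C_1 ≅ Z^18, C_2 ≅ Z^12.

The boundary map ∂_1: C_1 → C_0 maps an edge to its endpoints' difference, ∂[p,q] = q − p.
As a 7×18 matrix over Z this has rank 6, with invariant factors (1,1,1,1,1,1).

∂_2: C_2 → C_1 acts by ∂[p,q,r] = [q,r] − [p,r] + [p,q]. For instance
  ∂cde = de − ce + cd,
  ∂efg = fg − eg + ef.
As a 18×12 matrix over Z this has rank 12, with invariant factors (1,1,1,1,1,1,1,1,1,1,1,2).

Reading off H_k = ker ∂_k / im ∂_{k+1}:

  H_0: rank C_0 − rank ∂_1 = 7 − 6 = 1, and the invariant factors of ∂_1 are all 1, so H_0 ≅ Z.
  H_1: rank ker ∂_1 − rank ∂_2 = (18 − 6) − 12 = 0, and ∂_2 has invariant factor 2 > 1, so H_1 ≅ Z/2.
  H_2: rank ker ∂_2 − rank ∂_3 = (12 − 12) − 0 = 0, and there is no ∂_3, so H_2 ≅ 0.

H_0 ≅ Z,  H_1 ≅ Z/2,  H_2 = 0.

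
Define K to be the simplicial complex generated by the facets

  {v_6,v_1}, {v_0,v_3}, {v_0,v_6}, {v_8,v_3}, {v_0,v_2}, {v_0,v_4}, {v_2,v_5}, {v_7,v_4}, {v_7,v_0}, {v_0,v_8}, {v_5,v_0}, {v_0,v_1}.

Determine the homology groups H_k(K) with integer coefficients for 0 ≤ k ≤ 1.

H_0 ≅ Z,  H_1 ≅ Z^4.

K has 9 vertices, 12 edges.
rank ∂_0 = 0, rank ∂_1 = 8 ⇒ b_0 = 9 − 0 − 8 = 1; all invariant factors of ∂_1 are 1 so no torsion. So H_0 ≅ Z.
rank ∂_1 = 8, rank ∂_2 = 0 ⇒ b_1 = 12 − 8 − 0 = 4. So H_1 ≅ Z^4.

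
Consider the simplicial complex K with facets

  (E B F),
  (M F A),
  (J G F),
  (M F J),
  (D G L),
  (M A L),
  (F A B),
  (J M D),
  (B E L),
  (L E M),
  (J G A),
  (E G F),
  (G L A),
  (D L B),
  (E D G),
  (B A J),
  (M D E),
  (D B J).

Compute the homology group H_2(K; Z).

Fix the vertex order A < B < D < E < F < G < J < L < M and write every simplex with vertices in increasing order. Then dim K = 2 and the simplices of K are:

  0-simplices (9): A, B, D, E, F, G, J, L, M
  1-simplices (27): AB, AF, AG, AJ, AL, AM, BD, BE, BF, BJ, BL, DE, DG, DJ, DL, DM, EF, EG, EL, EM, FG, FJ, FM, GJ, GL, JM, LM
  2-simplices (18): ABF, ABJ, AFM, AGJ, AGL, ALM, BDJ, BDL, BEF, BEL, DEG, DEM, DGL, DJM, EFG, ELM, FGJ, FJM

Hence C_0 ≅ Z^9, C_1 ≅ Z^27, C_2 ≅ Z^18.

Boundary ∂_1: C_1 → C_0 maps an edge to its endpoints' difference, ∂[p,q] = q − p. For instance
  ∂EG = G − E.
The resulting 9×27 matrix has rank 8, and its Smith normal form has invariant factors (1,1,1,1,1,1,1,1).

∂_2: C_2 → C_1 sends each 2-simplex [p,q,r] to [q,r] − [p,r] + [p,q]. For instance
  ∂DGL = GL − DL + DG,
  ∂ABJ = BJ − AJ + AB.
The resulting 27×18 matrix has rank 18, and its Smith normal form has invariant factors (1,1,1,1,1,1,1,1,1,1,1,1,1,1,1,1,1,2).

From H_k ≅ ker(∂_k) / im(∂_{k+1}) we obtain:

  H_2: rank ker ∂_2 − rank ∂_3 = (18 − 18) − 0 = 0, and there is no ∂_3, so H_2 ≅ 0.

(K is a triangulation of the Klein bottle.)

H_2 ≅ 0.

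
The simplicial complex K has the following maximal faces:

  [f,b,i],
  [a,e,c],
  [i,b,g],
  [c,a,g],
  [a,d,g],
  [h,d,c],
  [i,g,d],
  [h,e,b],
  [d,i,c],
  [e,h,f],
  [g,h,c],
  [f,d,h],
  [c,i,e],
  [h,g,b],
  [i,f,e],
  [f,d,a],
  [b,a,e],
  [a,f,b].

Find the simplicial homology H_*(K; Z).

Order the vertices as a < b < c < d < e < f < g < h < i. Listing each simplex with vertices in this order, K has dimension 2 with simplices:

  0-simplices (9): a, b, c, d, e, f, g, h, i
  1-simplices (27): ab, ac, ad, ae, af, ag, be, bf, bg, bh, bi, cd, ce, cg, ch, ci, df, dg, dh, di, ef, eh, ei, fh, fi, gh, gi
  2-simplices (18): abe, abf, ace, acg, adf, adg, beh, bfi, bgh, bgi, cdh, cdi, cei, cgh, dfh, dgi, efh, efi

giving chain groups C_0 ≅ Z^9, C_1 ≅ Z^27, C_2 ≅ Z^18.

The boundary map ∂_1: C_1 → C_0 maps an edge to its endpoints' difference, ∂[p,q] = q − p. For instance
  ∂bf = f − b.
The 9×27 boundary matrix has rank 8 and Smith normal form diag(1,1,1,1,1,1,1,1).

∂_2: C_2 → C_1 sends each 2-simplex [p,q,r] to [q,r] − [p,r] + [p,q]. For instance
  ∂acg = cg − ag + ac,
  ∂efh = fh − eh + ef.
This gives a 27×18 integer matrix of rank 18; reducing to Smith normal form yields diagonal entries (1,1,1,1,1,1,1,1,1,1,1,1,1,1,1,1,1,2).

Computing H_k = (kernel of ∂_k) / (image of ∂_{k+1}):

  H_0: rank C_0 − rank ∂_1 = 9 − 8 = 1, and the invariant factors of ∂_1 are all 1, so H_0 = Z.
  H_1: rank ker ∂_1 − rank ∂_2 = (27 − 8) − 18 = 1, and ∂_2 has invariant factor 2 > 1, so H_1 = Z ⊕ Z/2.
  H_2: rank ker ∂_2 − rank ∂_3 = (18 − 18) − 0 = 0, and there is no ∂_3, so H_2 = 0.

As a check, the Euler characteristic is 9 − 27 + 18 = 0, which agrees with 1 − 1 + 0 = 0.

H_0 ≅ Z,  H_1 ≅ Z ⊕ Z/2,  H_2 = 0.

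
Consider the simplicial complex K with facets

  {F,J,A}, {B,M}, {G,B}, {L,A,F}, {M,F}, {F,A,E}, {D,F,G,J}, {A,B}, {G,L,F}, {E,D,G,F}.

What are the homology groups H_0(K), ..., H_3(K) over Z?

Order the vertices as A < B < D < E < F < G < J < L < M. Listing each simplex with vertices in this order, K has dimension 3 with simplices:

  0-simplices (9): A, B, D, E, F, G, J, L, M
  1-simplices (19): AB, AE, AF, AJ, AL, BG, BM, DE, DF, DG, DJ, EF, EG, FG, FJ, FL, FM, GJ, GL
  2-simplices (11): AEF, AFJ, AFL, DEF, DEG, DFG, DFJ, DGJ, EFG, FGJ, FGL
  3-simplices (2): DEFG, DFGJ

so the chain groups are C_0 ≅ Z^9, C_1 ≅ Z^19, C_2 ≅ Z^11, C_3 ≅ Z^2.

∂_1: C_1 → C_0 is given by ∂[p,q] = [q] − [p]. For instance
  ∂AE = E − A.
This gives a 9×19 integer matrix of rank 8; reducing to Smith normal form yields diagonal entries (1,1,1,1,1,1,1,1).

∂_2: C_2 → C_1 sends each 2-simplex [p,q,r] to [q,r] − [p,r] + [p,q]. For instance
  ∂AFL = FL − AL + AF,
  ∂DFG = FG − DG + DF.
The 19×11 boundary matrix has rank 9 and Smith normal form diag(1,1,1,1,1,1,1,1,1).

The boundary map ∂_3: C_3 → C_2 sends each 3-simplex σ to the alternating sum Σ_i (−1)^i (σ with its i-th vertex removed). For instance
  ∂DFGJ = FGJ − DGJ + DFJ − DFG,
  ∂DEFG = EFG − DFG + DEG − DEF.
As a 11×2 matrix over Z this has rank 2, with invariant factors (1,1).

From H_k ≅ ker(∂_k) / im(∂_{k+1}) we obtain:

  H_0: rank C_0 − rank ∂_1 = 9 − 8 = 1, and the invariant factors of ∂_1 are all 1, so H_0 = Z.
  H_1: rank ker ∂_1 − rank ∂_2 = (19 − 8) − 9 = 2, and the invariant factors of ∂_2 are all 1, so H_1 = Z^2.
  H_2: rank ker ∂_2 − rank ∂_3 = (11 − 9) − 2 = 0, and the invariant factors of ∂_3 are all 1, so H_2 = 0.
  H_3: rank ker ∂_3 − rank ∂_4 = (2 − 2) − 0 = 0, and there is no ∂_4, so H_3 = 0.

As a check, the Euler characteristic is 9 − 19 + 11 − 2 = -1, which agrees with 1 − 2 + 0 − 0 = -1.

H_0 ≅ Z,  H_1 ≅ Z^2,  H_2 = 0,  H_3 = 0.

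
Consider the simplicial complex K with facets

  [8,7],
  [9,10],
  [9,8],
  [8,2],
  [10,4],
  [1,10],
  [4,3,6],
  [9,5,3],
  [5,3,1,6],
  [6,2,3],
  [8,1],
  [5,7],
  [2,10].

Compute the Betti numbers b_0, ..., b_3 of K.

K has 10 vertices, 21 edges, 7 triangles, 1 3-simplex.
rank ∂_0 = 0, rank ∂_1 = 9 ⇒ b_0 = 10 − 0 − 9 = 1; all invariant factors of ∂_1 are 1 so no torsion. So H_0 = Z.
rank ∂_1 = 9, rank ∂_2 = 6 ⇒ b_1 = 21 − 9 − 6 = 6; all invariant factors of ∂_2 are 1 so no torsion. So H_1 = Z^6.
rank ∂_2 = 6, rank ∂_3 = 1 ⇒ b_2 = 7 − 6 − 1 = 0; all invariant factors of ∂_3 are 1 so no torsion. So H_2 = 0.
rank ∂_3 = 1, rank ∂_4 = 0 ⇒ b_3 = 1 − 1 − 0 = 0. So H_3 = 0.

b_0 = 1, b_1 = 6, b_2 = 0, b_3 = 0.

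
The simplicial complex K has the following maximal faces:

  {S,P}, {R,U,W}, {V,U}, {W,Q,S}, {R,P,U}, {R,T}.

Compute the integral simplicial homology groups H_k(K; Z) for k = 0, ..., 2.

We work with the vertex ordering P < Q < R < S < T < U < V < W. The simplices of K, each written with vertices in increasing order, are:

  0-simplices (8): P, Q, R, S, T, U, V, W
  1-simplices (11): PR, PS, PU, QS, QW, RT, RU, RW, SW, UV, UW
  2-simplices (3): PRU, QSW, RUW

giving chain groups C_0 ≅ Z^8, C_1 ≅ Z^11, C_2 ≅ Z^3.

∂_1: C_1 → C_0 sends each edge [p,q] (with p < q) to q − p. For instance
  ∂PU = U − P.
The 8×11 boundary matrix has rank 7 and Smith normal form diag(1,1,1,1,1,1,1).

The boundary map ∂_2: C_2 → C_1 acts by ∂[p,q,r] = [q,r] − [p,r] + [p,q]. For instance
  ∂QSW = SW − QW + QS,
  ∂RUW = UW − RW + RU.
This gives a 11×3 integer matrix of rank 3; reducing to Smith normal form yields diagonal entries (1,1,1).

From H_k ≅ ker(∂_k) / im(∂_{k+1}) we obtain:

  H_0: rank C_0 − rank ∂_1 = 8 − 7 = 1, and the invariant factors of ∂_1 are all 1, so H_0 ≅ Z.
  H_1: rank ker ∂_1 − rank ∂_2 = (11 − 7) − 3 = 1, and the invariant factors of ∂_2 are all 1, so H_1 ≅ Z.
  H_2: rank ker ∂_2 − rank ∂_3 = (3 − 3) − 0 = 0, and there is no ∂_3, so H_2 ≅ 0.

H_0 ≅ Z,  H_1 ≅ Z,  H_2 = 0.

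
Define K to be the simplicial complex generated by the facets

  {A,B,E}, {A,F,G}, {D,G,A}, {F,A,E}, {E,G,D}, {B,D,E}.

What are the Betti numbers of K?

Fix the vertex order A < B < D < E < F < G and write every simplex with vertices in increasing order. Then dim K = 2 and the simplices of K are:

  0-simplices (6): A, B, D, E, F, G
  1-simplices (12): AB, AD, AE, AF, AG, BD, BE, DE, DG, EF, EG, FG
  2-simplices (6): ABE, ADG, AEF, AFG, BDE, DEG

Hence C_0 ≅ Z^6, C_1 ≅ Z^12, C_2 ≅ Z^6.

∂_1: C_1 → C_0 is given by ∂[p,q] = [q] − [p]. For instance
  ∂AG = G − A.
The resulting 6×12 matrix has rank 5, and its Smith normal form has invariant factors (1,1,1,1,1).

Boundary ∂_2: C_2 → C_1 sends each 2-simplex [p,q,r] to [q,r] − [p,r] + [p,q]. For instance
  ∂BDE = DE − BE + BD,
  ∂DEG = EG − DG + DE.
The 12×6 boundary matrix has rank 6 and Smith normal form diag(1,1,1,1,1,1).

Reading off H_k = ker ∂_k / im ∂_{k+1}:

  H_0: rank C_0 − rank ∂_1 = 6 − 5 = 1, and the invariant factors of ∂_1 are all 1, so H_0 ≅ Z.
  H_1: rank ker ∂_1 − rank ∂_2 = (12 − 5) − 6 = 1, and the invariant factors of ∂_2 are all 1, so H_1 ≅ Z.
  H_2: rank ker ∂_2 − rank ∂_3 = (6 − 6) − 0 = 0, and there is no ∂_3, so H_2 ≅ 0.

(K is a triangulation of the cylinder S^1 x I.)

Hence the Betti numbers are b_0 = 1, b_1 = 1, b_2 = 0.

b_0 = 1, b_1 = 1, b_2 = 0.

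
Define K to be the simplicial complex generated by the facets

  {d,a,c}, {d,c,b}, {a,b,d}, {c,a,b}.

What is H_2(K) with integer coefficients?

Order the vertices as a < b < c < d. Listing each simplex with vertices in this order, K has dimension 2 with simplices:

  0-simplices (4): a, b, c, d
  1-simplices (6): ab, ac, ad, bc, bd, cd
  2-simplices (4): abc, abd, acd, bcd

so the chain groups are C_0 ≅ Z^4, C_1 ≅ Z^6, C_2 ≅ Z^4.

∂_1: C_1 → C_0 is given by ∂[p,q] = [q] − [p]. For instance
  ∂ad = d − a.
The 4×6 boundary matrix has rank 3 and Smith normal form diag(1,1,1).

The boundary map ∂_2: C_2 → C_1 acts by ∂[p,q,r] = [q,r] − [p,r] + [p,q]. For instance
  ∂bcd = cd − bd + bc,
  ∂acd = cd − ad + ac.
The 6×4 boundary matrix has rank 3 and Smith normal form diag(1,1,1).

From H_k ≅ ker(∂_k) / im(∂_{k+1}) we obtain:

  H_2: rank ker ∂_2 − rank ∂_3 = (4 − 3) − 0 = 1, and there is no ∂_3, so H_2 ≅ Z.

H_2 ≅ Z.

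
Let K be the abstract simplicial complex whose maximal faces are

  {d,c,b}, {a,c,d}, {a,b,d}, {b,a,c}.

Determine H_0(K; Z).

H_0 = Z.

Take the total order a < b < c < d on the vertex set. Then K (dimension 2) consists of the simplices:

  0-simplices (4): a, b, c, d
  1-simplices (6): ab, ac, ad, bc, bd, cd
  2-simplices (4): abc, abd, acd, bcd

so the chain groups are C_0 ≅ Z^4, C_1 ≅ Z^6, C_2 ≅ Z^4.

∂_1: C_1 → C_0 is given by ∂[p,q] = [q] − [p].
The 4×6 boundary matrix has rank 3 and Smith normal form diag(1,1,1).

The boundary map ∂_2: C_2 → C_1 acts by ∂[p,q,r] = [q,r] − [p,r] + [p,q]. For instance
  ∂acd = cd − ad + ac,
  ∂bcd = cd − bd + bc.
This gives a 6×4 integer matrix of rank 3; reducing to Smith normal form yields diagonal entries (1,1,1).

Now H_k = ker ∂_k / im ∂_{k+1}, so:

  H_0: rank C_0 − rank ∂_1 = 4 − 3 = 1, and the invariant factors of ∂_1 are all 1, so H_0 = Z.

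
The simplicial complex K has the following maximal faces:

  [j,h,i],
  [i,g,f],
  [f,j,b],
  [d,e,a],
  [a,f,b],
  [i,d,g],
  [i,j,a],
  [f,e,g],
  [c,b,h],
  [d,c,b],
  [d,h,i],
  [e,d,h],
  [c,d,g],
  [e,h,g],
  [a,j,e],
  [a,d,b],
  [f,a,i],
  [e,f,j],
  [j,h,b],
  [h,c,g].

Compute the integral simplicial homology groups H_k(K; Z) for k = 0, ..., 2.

Take the total order a < b < c < d < e < f < g < h < i < j on the vertex set. Then K (dimension 2) consists of the simplices:

  0-simplices (10): a, b, c, d, e, f, g, h, i, j
  1-simplices (30): ab, ad, ae, af, ai, aj, bc, bd, bf, bh, bj, cd, cg, ch, de, dg, dh, di, ef, eg, eh, ej, fg, fi, fj, gh, gi, hi, hj, ij
  2-simplices (20): abd, abf, ade, aej, afi, aij, bcd, bch, bfj, bhj, cdg, cgh, deh, dgi, dhi, efg, efj, egh, fgi, hij

so the chain groups are C_0 ≅ Z^10, C_1 ≅ Z^30, C_2 ≅ Z^20.

∂_1: C_1 → C_0 sends each edge [p,q] (with p < q) to q − p.
The resulting 10×30 matrix has rank 9, and its Smith normal form has invariant factors (1,1,1,1,1,1,1,1,1).

∂_2: C_2 → C_1 sends each 2-simplex [p,q,r] to [q,r] − [p,r] + [p,q]. For instance
  ∂efj = fj − ej + ef,
  ∂dgi = gi − di + dg.
The 30×20 boundary matrix has rank 20 and Smith normal form diag(1,1,1,1,1,1,1,1,1,1,1,1,1,1,1,1,1,1,1,2).

Computing H_k = (kernel of ∂_k) / (image of ∂_{k+1}):

  H_0: rank C_0 − rank ∂_1 = 10 − 9 = 1, and the invariant factors of ∂_1 are all 1, so H_0 = Z.
  H_1: rank ker ∂_1 − rank ∂_2 = (30 − 9) − 20 = 1, and ∂_2 has invariant factor 2 > 1, so H_1 = Z ⊕ Z/2Z.
  H_2: rank ker ∂_2 − rank ∂_3 = (20 − 20) − 0 = 0, and there is no ∂_3, so H_2 = 0.

H_0 = Z,  H_1 = Z ⊕ Z/2Z,  H_2 = 0.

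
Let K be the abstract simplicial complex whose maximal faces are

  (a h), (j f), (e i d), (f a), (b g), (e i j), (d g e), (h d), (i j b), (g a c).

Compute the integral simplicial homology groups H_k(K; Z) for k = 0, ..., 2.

K has 10 vertices, 17 edges, 5 triangles.
rank ∂_0 = 0, rank ∂_1 = 9 ⇒ b_0 = 10 − 0 − 9 = 1; all invariant factors of ∂_1 are 1 so no torsion. So H_0 ≅ Z.
rank ∂_1 = 9, rank ∂_2 = 5 ⇒ b_1 = 17 − 9 − 5 = 3; all invariant factors of ∂_2 are 1 so no torsion. So H_1 ≅ Z^3.
rank ∂_2 = 5, rank ∂_3 = 0 ⇒ b_2 = 5 − 5 − 0 = 0. So H_2 ≅ 0.

H_0 ≅ Z,  H_1 ≅ Z^3,  H_2 = 0.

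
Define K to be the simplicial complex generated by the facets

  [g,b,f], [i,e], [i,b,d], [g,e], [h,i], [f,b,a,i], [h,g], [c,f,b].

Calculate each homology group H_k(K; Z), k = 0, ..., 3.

H_0 ≅ Z,  H_1 ≅ Z^2,  H_2 = 0,  H_3 = 0.

Order the vertices as a < b < c < d < e < f < g < h < i. Listing each simplex with vertices in this order, K has dimension 3 with simplices:

  0-simplices (9): a, b, c, d, e, f, g, h, i
  1-simplices (16): ab, af, ai, bc, bd, bf, bg, bi, cf, di, eg, ei, fg, fi, gh, hi
  2-simplices (7): abf, abi, afi, bcf, bdi, bfg, bfi
  3-simplices (1): abfi

Hence C_0 ≅ Z^9, C_1 ≅ Z^16, C_2 ≅ Z^7, C_3 ≅ Z^1.

The boundary map ∂_1: C_1 → C_0 is given by ∂[p,q] = [q] − [p].
This gives a 9×16 integer matrix of rank 8; reducing to Smith normal form yields diagonal entries (1,1,1,1,1,1,1,1).

The boundary map ∂_2: C_2 → C_1 maps a triangle to the signed sum of its edges. For instance
  ∂abi = bi − ai + ab,
  ∂bdi = di − bi + bd.
The 16×7 boundary matrix has rank 6 and Smith normal form diag(1,1,1,1,1,1).

The boundary map ∂_3: C_3 → C_2 sends each 3-simplex σ to the alternating sum Σ_i (−1)^i (σ with its i-th vertex removed). For instance
  ∂abfi = bfi − afi + abi − abf.
This gives a 7×1 integer matrix of rank 1; reducing to Smith normal form yields diagonal entries (1).

Reading off H_k = ker ∂_k / im ∂_{k+1}:

  H_0: rank C_0 − rank ∂_1 = 9 − 8 = 1, and the invariant factors of ∂_1 are all 1, so H_0 ≅ Z.
  H_1: rank ker ∂_1 − rank ∂_2 = (16 − 8) − 6 = 2, and the invariant factors of ∂_2 are all 1, so H_1 ≅ Z^2.
  H_2: rank ker ∂_2 − rank ∂_3 = (7 − 6) − 1 = 0, and the invariant factors of ∂_3 are all 1, so H_2 ≅ 0.
  H_3: rank ker ∂_3 − rank ∂_4 = (1 − 1) − 0 = 0, and there is no ∂_4, so H_3 ≅ 0.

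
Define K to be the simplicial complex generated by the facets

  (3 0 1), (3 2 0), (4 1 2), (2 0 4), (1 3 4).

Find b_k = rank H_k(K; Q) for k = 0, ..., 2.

b_0 = 1, b_1 = 1, b_2 = 0.

Order the vertices as 0 < 1 < 2 < 3 < 4. Listing each simplex with vertices in this order, K has dimension 2 with simplices:

  0-simplices (5): [0], [1], [2], [3], [4]
  1-simplices (10): [0,1], [0,2], [0,3], [0,4], [1,2], [1,3], [1,4], [2,3], [2,4], [3,4]
  2-simplices (5): [0,1,3], [0,2,3], [0,2,4], [1,2,4], [1,3,4]

so the chain groups are C_0 ≅ Z^5, C_1 ≅ Z^10, C_2 ≅ Z^5.

Boundary ∂_1: C_1 → C_0 maps an edge to its endpoints' difference, ∂[p,q] = q − p. For instance
  ∂[1,2] = [2] − [1].
The 5×10 boundary matrix has rank 4 and Smith normal form diag(1,1,1,1).

Boundary ∂_2: C_2 → C_1 acts by ∂[p,q,r] = [q,r] − [p,r] + [p,q]. For instance
  ∂[0,2,4] = [2,4] − [0,4] + [0,2],
  ∂[0,2,3] = [2,3] − [0,3] + [0,2].
The 10×5 boundary matrix has rank 5 and Smith normal form diag(1,1,1,1,1).

Computing H_k = (kernel of ∂_k) / (image of ∂_{k+1}):

  H_0: rank C_0 − rank ∂_1 = 5 − 4 = 1, and the invariant factors of ∂_1 are all 1, so H_0 ≅ Z.
  H_1: rank ker ∂_1 − rank ∂_2 = (10 − 4) − 5 = 1, and the invariant factors of ∂_2 are all 1, so H_1 ≅ Z.
  H_2: rank ker ∂_2 − rank ∂_3 = (5 − 5) − 0 = 0, and there is no ∂_3, so H_2 ≅ 0.

(K is a triangulation of the Möbius band.)

Hence the Betti numbers are b_0 = 1, b_1 = 1, b_2 = 0.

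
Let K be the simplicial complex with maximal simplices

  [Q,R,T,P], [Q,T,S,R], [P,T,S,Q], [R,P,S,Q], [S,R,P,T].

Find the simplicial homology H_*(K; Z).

K has 5 vertices, 10 edges, 10 triangles, 5 3-simplices.
rank ∂_0 = 0, rank ∂_1 = 4 ⇒ b_0 = 5 − 0 − 4 = 1; all invariant factors of ∂_1 are 1 so no torsion. So H_0 ≅ Z.
rank ∂_1 = 4, rank ∂_2 = 6 ⇒ b_1 = 10 − 4 − 6 = 0; all invariant factors of ∂_2 are 1 so no torsion. So H_1 ≅ 0.
rank ∂_2 = 6, rank ∂_3 = 4 ⇒ b_2 = 10 − 6 − 4 = 0; all invariant factors of ∂_3 are 1 so no torsion. So H_2 ≅ 0.
rank ∂_3 = 4, rank ∂_4 = 0 ⇒ b_3 = 5 − 4 − 0 = 1. So H_3 ≅ Z.

H_0 ≅ Z,  H_1 = 0,  H_2 = 0,  H_3 ≅ Z.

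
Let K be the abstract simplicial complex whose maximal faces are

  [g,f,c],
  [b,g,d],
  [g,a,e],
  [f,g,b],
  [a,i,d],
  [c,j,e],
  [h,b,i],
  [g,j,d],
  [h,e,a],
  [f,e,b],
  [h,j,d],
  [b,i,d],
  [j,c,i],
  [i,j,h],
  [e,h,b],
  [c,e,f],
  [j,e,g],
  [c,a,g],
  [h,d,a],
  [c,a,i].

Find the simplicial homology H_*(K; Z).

H_0 ≅ Z,  H_1 ≅ Z ⊕ Z/2,  H_2 = 0.

Take the total order a < b < c < d < e < f < g < h < i < j on the vertex set. Then K (dimension 2) consists of the simplices:

  0-simplices (10): a, b, c, d, e, f, g, h, i, j
  1-simplices (30): ac, ad, ae, ag, ah, ai, bd, be, bf, bg, bh, bi, ce, cf, cg, ci, cj, dg, dh, di, dj, ef, eg, eh, ej, fg, gj, hi, hj, ij
  2-simplices (20): acg, aci, adh, adi, aeg, aeh, bdg, bdi, bef, beh, bfg, bhi, cef, cej, cfg, cij, dgj, dhj, egj, hij

Hence C_0 ≅ Z^10, C_1 ≅ Z^30, C_2 ≅ Z^20.

The boundary map ∂_1: C_1 → C_0 maps an edge to its endpoints' difference, ∂[p,q] = q − p. For instance
  ∂bg = g − b.
The resulting 10×30 matrix has rank 9, and its Smith normal form has invariant factors (1,1,1,1,1,1,1,1,1).

Boundary ∂_2: C_2 → C_1 acts by ∂[p,q,r] = [q,r] − [p,r] + [p,q]. For instance
  ∂dhj = hj − dj + dh,
  ∂cef = ef − cf + ce.
This gives a 30×20 integer matrix of rank 20; reducing to Smith normal form yields diagonal entries (1,1,1,1,1,1,1,1,1,1,1,1,1,1,1,1,1,1,1,2).

Reading off H_k = ker ∂_k / im ∂_{k+1}:

  H_0: rank C_0 − rank ∂_1 = 10 − 9 = 1, and the invariant factors of ∂_1 are all 1, so H_0 ≅ Z.
  H_1: rank ker ∂_1 − rank ∂_2 = (30 − 9) − 20 = 1, and ∂_2 has invariant factor 2 > 1, so H_1 ≅ Z ⊕ Z/2.
  H_2: rank ker ∂_2 − rank ∂_3 = (20 − 20) − 0 = 0, and there is no ∂_3, so H_2 ≅ 0.

As a check, the Euler characteristic is 10 − 30 + 20 = 0, which agrees with 1 − 1 + 0 = 0.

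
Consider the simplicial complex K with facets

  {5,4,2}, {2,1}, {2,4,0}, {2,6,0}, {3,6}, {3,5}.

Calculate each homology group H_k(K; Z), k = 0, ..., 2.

H_0 = Z,  H_1 = Z,  H_2 = 0.

Take the total order 0 < 1 < 2 < 3 < 4 < 5 < 6 on the vertex set. Then K (dimension 2) consists of the simplices:

  0-simplices (7): [0], [1], [2], [3], [4], [5], [6]
  1-simplices (10): [0,2], [0,4], [0,6], [1,2], [2,4], [2,5], [2,6], [3,5], [3,6], [4,5]
  2-simplices (3): [0,2,4], [0,2,6], [2,4,5]

Hence C_0 ≅ Z^7, C_1 ≅ Z^10, C_2 ≅ Z^3.

The boundary map ∂_1: C_1 → C_0 maps an edge to its endpoints' difference, ∂[p,q] = q − p. For instance
  ∂[1,2] = [2] − [1].
The 7×10 boundary matrix has rank 6 and Smith normal form diag(1,1,1,1,1,1).

The boundary map ∂_2: C_2 → C_1 sends each 2-simplex [p,q,r] to [q,r] − [p,r] + [p,q]. For instance
  ∂[0,2,6] = [2,6] − [0,6] + [0,2],
  ∂[0,2,4] = [2,4] − [0,4] + [0,2].
The resulting 10×3 matrix has rank 3, and its Smith normal form has invariant factors (1,1,1).

Now H_k = ker ∂_k / im ∂_{k+1}, so:

  H_0: rank C_0 − rank ∂_1 = 7 − 6 = 1, and the invariant factors of ∂_1 are all 1, so H_0 ≅ Z.
  H_1: rank ker ∂_1 − rank ∂_2 = (10 − 6) − 3 = 1, and the invariant factors of ∂_2 are all 1, so H_1 ≅ Z.
  H_2: rank ker ∂_2 − rank ∂_3 = (3 − 3) − 0 = 0, and there is no ∂_3, so H_2 ≅ 0.

As a check, the Euler characteristic is 7 − 10 + 3 = 0, which agrees with 1 − 1 + 0 = 0.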